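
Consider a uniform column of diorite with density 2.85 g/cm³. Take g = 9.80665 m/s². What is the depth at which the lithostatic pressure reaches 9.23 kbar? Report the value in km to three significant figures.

33.0 km

h = P/(ρg) = 9.23 kbar / (2850 kg/m³ × 9.80665 m/s²) = 9.230×10^8 Pa / 27949 Pa/m = 33024 m
= 33.024 km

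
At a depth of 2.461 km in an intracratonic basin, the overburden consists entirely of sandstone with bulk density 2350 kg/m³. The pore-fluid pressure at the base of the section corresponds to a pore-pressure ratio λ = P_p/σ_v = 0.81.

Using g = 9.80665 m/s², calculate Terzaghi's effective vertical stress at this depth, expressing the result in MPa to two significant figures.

11 MPa

Overburden (lithostatic) stress σ_v:
sandstone: 2350 kg/m³ × 9.80665 m/s² × 2461 m = 5.672×10^7 Pa = 56.72 MPa
Pore pressure P_p = λ·σ_v = 0.81 × 56.72 MPa = 45.94 MPa
Effective stress σ' = σ_v − P_p = 56.72 − 45.94 = 10.776 MPa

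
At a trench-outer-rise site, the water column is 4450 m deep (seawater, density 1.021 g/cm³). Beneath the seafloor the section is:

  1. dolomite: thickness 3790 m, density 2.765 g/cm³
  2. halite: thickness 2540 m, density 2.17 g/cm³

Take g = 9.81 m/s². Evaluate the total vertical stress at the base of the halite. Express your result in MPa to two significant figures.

seawater: 1021 kg/m³ × 9.81 m/s² × 4450 m = 4.457×10^7 Pa = 44.57 MPa
dolomite: 2765 kg/m³ × 9.81 m/s² × 3790 m = 1.028×10^8 Pa = 102.8 MPa
halite: 2170 kg/m³ × 9.81 m/s² × 2540 m = 5.407×10^7 Pa = 54.07 MPa
Total = 44.57 + 102.8 + 54.07 = 201.44 MPa

200 MPa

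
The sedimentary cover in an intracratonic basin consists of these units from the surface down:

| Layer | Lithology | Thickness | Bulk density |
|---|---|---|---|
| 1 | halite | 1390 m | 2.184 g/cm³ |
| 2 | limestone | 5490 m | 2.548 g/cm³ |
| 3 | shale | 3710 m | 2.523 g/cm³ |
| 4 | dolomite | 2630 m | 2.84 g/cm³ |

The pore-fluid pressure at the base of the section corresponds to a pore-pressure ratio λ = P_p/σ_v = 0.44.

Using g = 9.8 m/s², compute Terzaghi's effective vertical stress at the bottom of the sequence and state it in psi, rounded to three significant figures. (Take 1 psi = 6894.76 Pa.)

Overburden (lithostatic) stress σ_v:
halite: 2184 kg/m³ × 9.8 m/s² × 1390 m = 2.975×10^7 Pa = 29.75 MPa
limestone: 2548 kg/m³ × 9.8 m/s² × 5490 m = 1.371×10^8 Pa = 137.1 MPa
shale: 2523 kg/m³ × 9.8 m/s² × 3710 m = 9.173×10^7 Pa = 91.73 MPa
dolomite: 2840 kg/m³ × 9.8 m/s² × 2630 m = 7.320×10^7 Pa = 73.20 MPa
Total = 29.75 + 137.1 + 91.73 + 73.20 = 331.77 MPa
Pore pressure P_p = λ·σ_v = 0.44 × 331.8 MPa = 146.0 MPa
Effective stress σ' = σ_v − P_p = 331.8 − 146.0 = 185.79 MPa = 26947 psi

26900 psi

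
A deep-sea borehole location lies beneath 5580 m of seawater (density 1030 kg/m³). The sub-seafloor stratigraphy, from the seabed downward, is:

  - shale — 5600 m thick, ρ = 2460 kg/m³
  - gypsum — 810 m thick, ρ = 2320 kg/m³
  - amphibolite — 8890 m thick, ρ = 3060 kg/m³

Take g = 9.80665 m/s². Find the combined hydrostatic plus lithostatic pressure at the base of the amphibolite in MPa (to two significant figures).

seawater: 1030 kg/m³ × 9.80665 m/s² × 5580 m = 5.636×10^7 Pa = 56.36 MPa
shale: 2460 kg/m³ × 9.80665 m/s² × 5600 m = 1.351×10^8 Pa = 135.1 MPa
gypsum: 2320 kg/m³ × 9.80665 m/s² × 810 m = 1.843×10^7 Pa = 18.43 MPa
amphibolite: 3060 kg/m³ × 9.80665 m/s² × 8890 m = 2.668×10^8 Pa = 266.8 MPa
Total = 56.36 + 135.1 + 18.43 + 266.8 = 476.66 MPa

480 MPa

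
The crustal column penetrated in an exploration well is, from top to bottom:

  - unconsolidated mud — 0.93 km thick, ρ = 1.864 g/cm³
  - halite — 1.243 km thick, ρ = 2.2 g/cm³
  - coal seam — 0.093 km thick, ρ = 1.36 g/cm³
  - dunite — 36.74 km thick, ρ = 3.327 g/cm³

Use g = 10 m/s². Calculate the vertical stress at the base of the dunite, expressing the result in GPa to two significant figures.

1.3 GPa

unconsolidated mud: 1864 kg/m³ × 10 m/s² × 930 m = 1.734×10^7 Pa = 0.01734 GPa
halite: 2200 kg/m³ × 10 m/s² × 1243 m = 2.735×10^7 Pa = 0.02735 GPa
coal seam: 1360 kg/m³ × 10 m/s² × 93 m = 1.265×10^6 Pa = 1.265×10^-3 GPa
dunite: 3327 kg/m³ × 10 m/s² × 36740 m = 1.222×10^9 Pa = 1.222 GPa
Total = 0.01734 + 0.02735 + 1.265×10^-3 + 1.222 = 1.2683 GPa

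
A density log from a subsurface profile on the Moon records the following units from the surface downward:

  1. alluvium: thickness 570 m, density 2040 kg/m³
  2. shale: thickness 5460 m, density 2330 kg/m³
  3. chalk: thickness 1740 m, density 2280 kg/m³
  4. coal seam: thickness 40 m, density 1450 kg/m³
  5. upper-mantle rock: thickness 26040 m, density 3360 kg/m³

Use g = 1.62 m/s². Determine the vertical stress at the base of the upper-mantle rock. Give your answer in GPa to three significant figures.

0.171 GPa

alluvium: 2040 kg/m³ × 1.62 m/s² × 570 m = 1.884×10^6 Pa = 1.884×10^-3 GPa
shale: 2330 kg/m³ × 1.62 m/s² × 5460 m = 2.061×10^7 Pa = 0.02061 GPa
chalk: 2280 kg/m³ × 1.62 m/s² × 1740 m = 6.427×10^6 Pa = 6.427×10^-3 GPa
coal seam: 1450 kg/m³ × 1.62 m/s² × 40 m = 93960 Pa = 9.396×10^-5 GPa
upper-mantle rock: 3360 kg/m³ × 1.62 m/s² × 26040 m = 1.417×10^8 Pa = 0.1417 GPa
Total = 1.884×10^-3 + 0.02061 + 6.427×10^-3 + 9.396×10^-5 + 0.1417 = 0.17075 GPa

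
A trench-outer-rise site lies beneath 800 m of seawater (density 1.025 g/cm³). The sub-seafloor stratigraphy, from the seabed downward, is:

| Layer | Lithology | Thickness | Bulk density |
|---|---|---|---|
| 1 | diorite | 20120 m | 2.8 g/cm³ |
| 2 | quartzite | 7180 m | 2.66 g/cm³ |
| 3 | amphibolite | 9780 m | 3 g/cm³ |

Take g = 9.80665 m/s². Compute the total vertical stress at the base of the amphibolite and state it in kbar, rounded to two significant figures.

seawater: 1025 kg/m³ × 9.80665 m/s² × 800 m = 8.041×10^6 Pa = 0.08041 kbar
diorite: 2800 kg/m³ × 9.80665 m/s² × 20120 m = 5.525×10^8 Pa = 5.525 kbar
quartzite: 2660 kg/m³ × 9.80665 m/s² × 7180 m = 1.873×10^8 Pa = 1.873 kbar
amphibolite: 3000 kg/m³ × 9.80665 m/s² × 9780 m = 2.877×10^8 Pa = 2.877 kbar
Total = 0.08041 + 5.525 + 1.873 + 2.877 = 10.355 kbar

10 kbar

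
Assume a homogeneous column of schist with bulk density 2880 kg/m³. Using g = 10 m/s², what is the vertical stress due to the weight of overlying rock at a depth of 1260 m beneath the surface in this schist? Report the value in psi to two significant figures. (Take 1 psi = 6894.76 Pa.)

5300 psi

schist: 2880 kg/m³ × 10 m/s² × 1260 m = 3.629×10^7 Pa = 5263 psi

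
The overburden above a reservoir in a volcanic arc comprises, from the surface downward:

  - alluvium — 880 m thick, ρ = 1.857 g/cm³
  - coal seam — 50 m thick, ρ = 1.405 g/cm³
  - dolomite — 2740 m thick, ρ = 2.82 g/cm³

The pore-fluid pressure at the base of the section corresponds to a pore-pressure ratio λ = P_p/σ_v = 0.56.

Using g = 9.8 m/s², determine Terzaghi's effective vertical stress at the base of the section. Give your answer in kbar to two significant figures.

0.41 kbar

Overburden (lithostatic) stress σ_v:
alluvium: 1857 kg/m³ × 9.8 m/s² × 880 m = 1.601×10^7 Pa = 16.01 MPa
coal seam: 1405 kg/m³ × 9.8 m/s² × 50 m = 6.885×10^5 Pa = 0.6885 MPa
dolomite: 2820 kg/m³ × 9.8 m/s² × 2740 m = 7.572×10^7 Pa = 75.72 MPa
Total = 16.01 + 0.6885 + 75.72 = 92.426 MPa
Pore pressure P_p = λ·σ_v = 0.56 × 92.43 MPa = 51.76 MPa
Effective stress σ' = σ_v − P_p = 92.43 − 51.76 = 40.667 MPa = 0.40667 kbar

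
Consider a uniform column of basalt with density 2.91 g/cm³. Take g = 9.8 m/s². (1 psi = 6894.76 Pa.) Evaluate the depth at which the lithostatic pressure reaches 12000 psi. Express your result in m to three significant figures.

h = P/(ρg) = 12000 psi / (2910 kg/m³ × 9.8 m/s²) = 8.274×10^7 Pa / 28518 Pa/m = 2901.2 m

2900 m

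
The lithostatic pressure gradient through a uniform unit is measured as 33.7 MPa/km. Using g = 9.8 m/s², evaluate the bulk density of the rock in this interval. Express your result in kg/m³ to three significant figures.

ρ = (dP/dz)/g = 33.7 MPa/km / 9.8 m/s² = 33700 Pa/m / 9.8 m/s² = 3438.8 kg/m³

3440 kg/m³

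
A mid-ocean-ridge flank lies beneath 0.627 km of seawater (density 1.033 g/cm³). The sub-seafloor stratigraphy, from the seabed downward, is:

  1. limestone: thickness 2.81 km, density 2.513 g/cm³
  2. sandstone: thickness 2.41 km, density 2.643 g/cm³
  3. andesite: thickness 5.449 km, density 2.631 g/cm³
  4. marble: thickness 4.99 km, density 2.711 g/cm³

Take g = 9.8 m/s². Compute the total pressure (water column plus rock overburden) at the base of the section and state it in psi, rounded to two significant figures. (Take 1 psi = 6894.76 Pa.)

seawater: 1033 kg/m³ × 9.8 m/s² × 627 m = 6.347×10^6 Pa = 920.6 psi
limestone: 2513 kg/m³ × 9.8 m/s² × 2810 m = 6.920×10^7 Pa = 10037 psi
sandstone: 2643 kg/m³ × 9.8 m/s² × 2410 m = 6.242×10^7 Pa = 9054 psi
andesite: 2631 kg/m³ × 9.8 m/s² × 5449 m = 1.405×10^8 Pa = 20377 psi
marble: 2711 kg/m³ × 9.8 m/s² × 4990 m = 1.326×10^8 Pa = 19228 psi
Total = 920.6 + 10037 + 9054 + 20377 + 19228 = 59617 psi

60000 psi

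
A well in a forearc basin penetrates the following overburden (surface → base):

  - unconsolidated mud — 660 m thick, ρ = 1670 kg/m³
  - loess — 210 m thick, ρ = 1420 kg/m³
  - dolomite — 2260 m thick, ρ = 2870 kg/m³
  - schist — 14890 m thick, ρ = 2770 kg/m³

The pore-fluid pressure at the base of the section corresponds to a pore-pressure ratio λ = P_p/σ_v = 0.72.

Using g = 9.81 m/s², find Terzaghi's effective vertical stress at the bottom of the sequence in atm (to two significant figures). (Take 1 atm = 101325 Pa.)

1300 atm

Overburden (lithostatic) stress σ_v:
unconsolidated mud: 1670 kg/m³ × 9.81 m/s² × 660 m = 1.081×10^7 Pa = 10.81 MPa
loess: 1420 kg/m³ × 9.81 m/s² × 210 m = 2.925×10^6 Pa = 2.925 MPa
dolomite: 2870 kg/m³ × 9.81 m/s² × 2260 m = 6.363×10^7 Pa = 63.63 MPa
schist: 2770 kg/m³ × 9.81 m/s² × 14890 m = 4.046×10^8 Pa = 404.6 MPa
Total = 10.81 + 2.925 + 63.63 + 404.6 = 481.98 MPa
Pore pressure P_p = λ·σ_v = 0.72 × 482.0 MPa = 347.0 MPa
Effective stress σ' = σ_v − P_p = 482.0 − 347.0 = 134.96 MPa = 1331.9 atm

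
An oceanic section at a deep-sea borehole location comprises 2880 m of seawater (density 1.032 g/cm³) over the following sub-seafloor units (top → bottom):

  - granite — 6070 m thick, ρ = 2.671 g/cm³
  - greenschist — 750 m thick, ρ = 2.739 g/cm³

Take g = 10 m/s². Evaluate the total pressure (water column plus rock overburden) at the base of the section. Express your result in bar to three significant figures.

seawater: 1032 kg/m³ × 10 m/s² × 2880 m = 2.972×10^7 Pa = 297.2 bar
granite: 2671 kg/m³ × 10 m/s² × 6070 m = 1.621×10^8 Pa = 1621 bar
greenschist: 2739 kg/m³ × 10 m/s² × 750 m = 2.054×10^7 Pa = 205.4 bar
Total = 297.2 + 1621 + 205.4 = 2123.9 bar

2120 bar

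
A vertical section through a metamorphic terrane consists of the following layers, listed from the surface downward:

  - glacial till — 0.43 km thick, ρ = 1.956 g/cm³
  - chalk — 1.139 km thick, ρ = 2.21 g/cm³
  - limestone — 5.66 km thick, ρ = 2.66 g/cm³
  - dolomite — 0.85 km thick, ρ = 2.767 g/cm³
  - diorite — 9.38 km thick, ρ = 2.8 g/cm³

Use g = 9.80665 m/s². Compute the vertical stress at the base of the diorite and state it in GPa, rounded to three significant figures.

glacial till: 1956 kg/m³ × 9.80665 m/s² × 430 m = 8.248×10^6 Pa = 8.248×10^-3 GPa
chalk: 2210 kg/m³ × 9.80665 m/s² × 1139 m = 2.469×10^7 Pa = 0.02469 GPa
limestone: 2660 kg/m³ × 9.80665 m/s² × 5660 m = 1.476×10^8 Pa = 0.1476 GPa
dolomite: 2767 kg/m³ × 9.80665 m/s² × 850 m = 2.306×10^7 Pa = 0.02306 GPa
diorite: 2800 kg/m³ × 9.80665 m/s² × 9380 m = 2.576×10^8 Pa = 0.2576 GPa
Total = 8.248×10^-3 + 0.02469 + 0.1476 + 0.02306 + 0.2576 = 0.46120 GPa

0.461 GPa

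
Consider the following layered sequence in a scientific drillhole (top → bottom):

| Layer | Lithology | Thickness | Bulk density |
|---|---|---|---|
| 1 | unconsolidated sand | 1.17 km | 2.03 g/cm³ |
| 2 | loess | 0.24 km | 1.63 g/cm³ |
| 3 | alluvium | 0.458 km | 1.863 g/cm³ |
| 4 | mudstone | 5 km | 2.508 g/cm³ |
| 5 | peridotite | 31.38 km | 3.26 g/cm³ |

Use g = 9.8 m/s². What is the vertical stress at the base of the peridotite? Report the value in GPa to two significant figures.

unconsolidated sand: 2030 kg/m³ × 9.8 m/s² × 1170 m = 2.328×10^7 Pa = 0.02328 GPa
loess: 1630 kg/m³ × 9.8 m/s² × 240 m = 3.834×10^6 Pa = 3.834×10^-3 GPa
alluvium: 1863 kg/m³ × 9.8 m/s² × 458 m = 8.362×10^6 Pa = 8.362×10^-3 GPa
mudstone: 2508 kg/m³ × 9.8 m/s² × 5000 m = 1.229×10^8 Pa = 0.1229 GPa
peridotite: 3260 kg/m³ × 9.8 m/s² × 31380 m = 1.003×10^9 Pa = 1.003 GPa
Total = 0.02328 + 3.834×10^-3 + 8.362×10^-3 + 0.1229 + 1.003 = 1.1609 GPa

1.2 GPa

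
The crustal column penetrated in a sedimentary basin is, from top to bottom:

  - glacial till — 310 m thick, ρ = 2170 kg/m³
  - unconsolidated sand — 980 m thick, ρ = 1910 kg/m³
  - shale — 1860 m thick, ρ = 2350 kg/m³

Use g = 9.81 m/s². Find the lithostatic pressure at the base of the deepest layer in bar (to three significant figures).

glacial till: 2170 kg/m³ × 9.81 m/s² × 310 m = 6.599×10^6 Pa = 65.99 bar
unconsolidated sand: 1910 kg/m³ × 9.81 m/s² × 980 m = 1.836×10^7 Pa = 183.6 bar
shale: 2350 kg/m³ × 9.81 m/s² × 1860 m = 4.288×10^7 Pa = 428.8 bar
Total = 65.99 + 183.6 + 428.8 = 678.41 bar

678 bar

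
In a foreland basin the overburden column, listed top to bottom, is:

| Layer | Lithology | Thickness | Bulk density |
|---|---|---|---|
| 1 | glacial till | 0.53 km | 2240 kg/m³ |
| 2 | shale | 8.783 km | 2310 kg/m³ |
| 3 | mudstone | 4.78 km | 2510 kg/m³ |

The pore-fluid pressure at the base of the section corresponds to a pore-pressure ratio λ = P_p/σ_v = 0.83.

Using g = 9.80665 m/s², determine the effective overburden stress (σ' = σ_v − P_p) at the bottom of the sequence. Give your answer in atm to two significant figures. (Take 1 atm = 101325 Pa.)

Overburden (lithostatic) stress σ_v:
glacial till: 2240 kg/m³ × 9.80665 m/s² × 530 m = 1.164×10^7 Pa = 11.64 MPa
shale: 2310 kg/m³ × 9.80665 m/s² × 8783 m = 1.990×10^8 Pa = 199.0 MPa
mudstone: 2510 kg/m³ × 9.80665 m/s² × 4780 m = 1.177×10^8 Pa = 117.7 MPa
Total = 11.64 + 199.0 + 117.7 = 328.27 MPa
Pore pressure P_p = λ·σ_v = 0.83 × 328.3 MPa = 272.5 MPa
Effective stress σ' = σ_v − P_p = 328.3 − 272.5 = 55.805 MPa = 550.75 atm

550 atm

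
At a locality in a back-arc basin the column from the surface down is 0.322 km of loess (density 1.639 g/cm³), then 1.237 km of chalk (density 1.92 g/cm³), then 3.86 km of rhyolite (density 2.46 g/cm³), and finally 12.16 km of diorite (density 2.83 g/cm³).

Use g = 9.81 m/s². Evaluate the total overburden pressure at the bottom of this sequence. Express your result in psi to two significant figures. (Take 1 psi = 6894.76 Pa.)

67000 psi

loess: 1639 kg/m³ × 9.81 m/s² × 322 m = 5.177×10^6 Pa = 750.9 psi
chalk: 1920 kg/m³ × 9.81 m/s² × 1237 m = 2.330×10^7 Pa = 3379 psi
rhyolite: 2460 kg/m³ × 9.81 m/s² × 3860 m = 9.315×10^7 Pa = 13511 psi
diorite: 2830 kg/m³ × 9.81 m/s² × 12160 m = 3.376×10^8 Pa = 48963 psi
Total = 750.9 + 3379 + 13511 + 48963 = 66604 psi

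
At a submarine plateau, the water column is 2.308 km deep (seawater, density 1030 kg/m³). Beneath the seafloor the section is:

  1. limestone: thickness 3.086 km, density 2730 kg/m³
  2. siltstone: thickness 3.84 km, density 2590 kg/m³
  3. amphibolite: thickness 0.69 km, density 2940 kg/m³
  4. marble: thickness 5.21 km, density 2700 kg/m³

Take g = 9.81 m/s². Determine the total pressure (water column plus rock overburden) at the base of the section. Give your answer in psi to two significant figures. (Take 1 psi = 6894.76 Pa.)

52000 psi

seawater: 1030 kg/m³ × 9.81 m/s² × 2308 m = 2.332×10^7 Pa = 3382 psi
limestone: 2730 kg/m³ × 9.81 m/s² × 3086 m = 8.265×10^7 Pa = 11987 psi
siltstone: 2590 kg/m³ × 9.81 m/s² × 3840 m = 9.757×10^7 Pa = 14151 psi
amphibolite: 2940 kg/m³ × 9.81 m/s² × 690 m = 1.990×10^7 Pa = 2886 psi
marble: 2700 kg/m³ × 9.81 m/s² × 5210 m = 1.380×10^8 Pa = 20015 psi
Total = 3382 + 11987 + 14151 + 2886 + 20015 = 52421 psi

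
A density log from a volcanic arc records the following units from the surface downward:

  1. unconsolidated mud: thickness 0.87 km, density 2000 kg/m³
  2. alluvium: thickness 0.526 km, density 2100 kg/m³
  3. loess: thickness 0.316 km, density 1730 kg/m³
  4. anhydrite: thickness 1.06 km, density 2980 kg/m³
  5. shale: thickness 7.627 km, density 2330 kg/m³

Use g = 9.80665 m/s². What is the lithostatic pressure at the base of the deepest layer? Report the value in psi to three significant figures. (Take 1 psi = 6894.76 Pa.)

34600 psi

unconsolidated mud: 2000 kg/m³ × 9.80665 m/s² × 870 m = 1.706×10^7 Pa = 2475 psi
alluvium: 2100 kg/m³ × 9.80665 m/s² × 526 m = 1.083×10^7 Pa = 1571 psi
loess: 1730 kg/m³ × 9.80665 m/s² × 316 m = 5.361×10^6 Pa = 777.6 psi
anhydrite: 2980 kg/m³ × 9.80665 m/s² × 1060 m = 3.098×10^7 Pa = 4493 psi
shale: 2330 kg/m³ × 9.80665 m/s² × 7627 m = 1.743×10^8 Pa = 25276 psi
Total = 2475 + 1571 + 777.6 + 4493 + 25276 = 34593 psi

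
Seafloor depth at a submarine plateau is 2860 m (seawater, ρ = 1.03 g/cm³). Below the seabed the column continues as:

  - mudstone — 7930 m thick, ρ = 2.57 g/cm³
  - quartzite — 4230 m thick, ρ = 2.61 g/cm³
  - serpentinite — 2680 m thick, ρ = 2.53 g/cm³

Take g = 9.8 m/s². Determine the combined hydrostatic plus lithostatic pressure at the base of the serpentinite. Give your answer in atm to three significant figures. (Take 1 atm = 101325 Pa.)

3980 atm

seawater: 1030 kg/m³ × 9.8 m/s² × 2860 m = 2.887×10^7 Pa = 284.9 atm
mudstone: 2570 kg/m³ × 9.8 m/s² × 7930 m = 1.997×10^8 Pa = 1971 atm
quartzite: 2610 kg/m³ × 9.8 m/s² × 4230 m = 1.082×10^8 Pa = 1068 atm
serpentinite: 2530 kg/m³ × 9.8 m/s² × 2680 m = 6.645×10^7 Pa = 655.8 atm
Total = 284.9 + 1971 + 1068 + 655.8 = 3979.6 atm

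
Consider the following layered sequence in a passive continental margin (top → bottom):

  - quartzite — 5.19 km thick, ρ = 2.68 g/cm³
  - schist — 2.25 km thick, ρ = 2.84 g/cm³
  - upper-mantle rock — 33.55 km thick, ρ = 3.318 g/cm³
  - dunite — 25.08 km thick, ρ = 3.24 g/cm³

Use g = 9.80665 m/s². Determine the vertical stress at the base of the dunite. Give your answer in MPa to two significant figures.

2100 MPa

quartzite: 2680 kg/m³ × 9.80665 m/s² × 5190 m = 1.364×10^8 Pa = 136.4 MPa
schist: 2840 kg/m³ × 9.80665 m/s² × 2250 m = 6.266×10^7 Pa = 62.66 MPa
upper-mantle rock: 3318 kg/m³ × 9.80665 m/s² × 33550 m = 1.092×10^9 Pa = 1092 MPa
dunite: 3240 kg/m³ × 9.80665 m/s² × 25080 m = 7.969×10^8 Pa = 796.9 MPa
Total = 136.4 + 62.66 + 1092 + 796.9 = 2087.6 MPa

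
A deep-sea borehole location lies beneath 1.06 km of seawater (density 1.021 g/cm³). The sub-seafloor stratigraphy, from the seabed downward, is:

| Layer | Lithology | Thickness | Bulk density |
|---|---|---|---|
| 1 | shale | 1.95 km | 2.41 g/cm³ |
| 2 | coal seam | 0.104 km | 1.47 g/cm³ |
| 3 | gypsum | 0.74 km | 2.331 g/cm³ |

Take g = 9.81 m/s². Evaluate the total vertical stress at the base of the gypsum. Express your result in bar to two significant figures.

750 bar

seawater: 1021 kg/m³ × 9.81 m/s² × 1060 m = 1.062×10^7 Pa = 106.2 bar
shale: 2410 kg/m³ × 9.81 m/s² × 1950 m = 4.610×10^7 Pa = 461.0 bar
coal seam: 1470 kg/m³ × 9.81 m/s² × 104 m = 1.500×10^6 Pa = 15.00 bar
gypsum: 2331 kg/m³ × 9.81 m/s² × 740 m = 1.692×10^7 Pa = 169.2 bar
Total = 106.2 + 461.0 + 15.00 + 169.2 = 751.40 bar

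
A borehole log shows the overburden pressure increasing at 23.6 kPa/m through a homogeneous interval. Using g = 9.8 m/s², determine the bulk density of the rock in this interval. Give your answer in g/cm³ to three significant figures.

2.41 g/cm³

ρ = (dP/dz)/g = 23.6 kPa/m / 9.8 m/s² = 23600 Pa/m / 9.8 m/s² = 2408.2 kg/m³
= 2.408 g/cm³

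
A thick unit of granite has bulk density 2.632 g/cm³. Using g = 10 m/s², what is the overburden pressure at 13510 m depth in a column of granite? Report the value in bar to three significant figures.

granite: 2632 kg/m³ × 10 m/s² × 13510 m = 3.556×10^8 Pa = 3556 bar

3560 bar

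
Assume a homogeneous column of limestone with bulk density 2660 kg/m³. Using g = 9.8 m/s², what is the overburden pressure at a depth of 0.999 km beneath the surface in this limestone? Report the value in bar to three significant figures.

260 bar

limestone: 2660 kg/m³ × 9.8 m/s² × 999 m = 2.604×10^7 Pa = 260.4 bar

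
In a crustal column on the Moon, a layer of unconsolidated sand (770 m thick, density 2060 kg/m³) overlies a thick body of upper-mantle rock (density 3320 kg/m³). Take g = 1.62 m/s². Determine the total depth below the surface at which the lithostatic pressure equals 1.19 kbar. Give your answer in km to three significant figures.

Pressure at base of upper layers: 2060×1.62×770 = 2.570×10^6 Pa = 0.02570 kbar
Remaining pressure to be supplied by upper-mantle rock: 1.190×10^8 − 2.570×10^6 = 1.164×10^8 Pa
Additional depth in upper-mantle rock = 1.164×10^8 Pa / (3320 kg/m³ × 1.62 m/s²) = 21648 m
Total depth = 770 m + 21648 m = 22418 m
= 22.418 km

22.4 km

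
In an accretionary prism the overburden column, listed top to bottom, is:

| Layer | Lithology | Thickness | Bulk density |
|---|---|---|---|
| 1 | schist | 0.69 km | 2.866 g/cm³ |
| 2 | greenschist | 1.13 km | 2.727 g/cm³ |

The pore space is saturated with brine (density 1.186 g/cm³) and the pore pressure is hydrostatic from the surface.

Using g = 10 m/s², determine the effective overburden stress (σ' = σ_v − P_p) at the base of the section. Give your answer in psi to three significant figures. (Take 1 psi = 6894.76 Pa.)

4210 psi

Overburden (lithostatic) stress σ_v:
schist: 2866 kg/m³ × 10 m/s² × 690 m = 1.978×10^7 Pa = 19.78 MPa
greenschist: 2727 kg/m³ × 10 m/s² × 1130 m = 3.082×10^7 Pa = 30.82 MPa
Total = 19.78 + 30.82 = 50.591 MPa
Pore pressure P_p = 1186 kg/m³ × 10 m/s² × 1820 m = 2.159×10^7 Pa = 21.59 MPa
Effective stress σ' = σ_v − P_p = 50.59 − 21.59 = 29.005 MPa = 4206.9 psi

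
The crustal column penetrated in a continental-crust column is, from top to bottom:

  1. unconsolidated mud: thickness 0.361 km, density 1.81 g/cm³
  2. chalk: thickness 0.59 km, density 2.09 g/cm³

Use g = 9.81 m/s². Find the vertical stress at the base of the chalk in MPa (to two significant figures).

19 MPa

unconsolidated mud: 1810 kg/m³ × 9.81 m/s² × 361 m = 6.410×10^6 Pa = 6.410 MPa
chalk: 2090 kg/m³ × 9.81 m/s² × 590 m = 1.210×10^7 Pa = 12.10 MPa
Total = 6.410 + 12.10 = 18.507 MPa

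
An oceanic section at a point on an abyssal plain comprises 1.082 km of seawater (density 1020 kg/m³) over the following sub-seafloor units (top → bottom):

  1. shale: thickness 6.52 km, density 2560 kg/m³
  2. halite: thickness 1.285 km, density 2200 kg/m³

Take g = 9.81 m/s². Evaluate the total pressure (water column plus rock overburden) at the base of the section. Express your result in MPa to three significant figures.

seawater: 1020 kg/m³ × 9.81 m/s² × 1082 m = 1.083×10^7 Pa = 10.83 MPa
shale: 2560 kg/m³ × 9.81 m/s² × 6520 m = 1.637×10^8 Pa = 163.7 MPa
halite: 2200 kg/m³ × 9.81 m/s² × 1285 m = 2.773×10^7 Pa = 27.73 MPa
Total = 10.83 + 163.7 + 27.73 = 202.30 MPa

202 MPa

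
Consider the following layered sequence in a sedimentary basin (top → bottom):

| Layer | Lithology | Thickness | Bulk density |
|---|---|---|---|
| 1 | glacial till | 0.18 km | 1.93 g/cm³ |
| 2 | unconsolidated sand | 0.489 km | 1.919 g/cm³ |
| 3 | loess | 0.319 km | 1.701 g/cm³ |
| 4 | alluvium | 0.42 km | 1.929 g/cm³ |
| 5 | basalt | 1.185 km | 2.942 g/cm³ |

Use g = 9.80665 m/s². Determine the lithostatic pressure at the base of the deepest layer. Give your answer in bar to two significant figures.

glacial till: 1930 kg/m³ × 9.80665 m/s² × 180 m = 3.407×10^6 Pa = 34.07 bar
unconsolidated sand: 1919 kg/m³ × 9.80665 m/s² × 489 m = 9.202×10^6 Pa = 92.02 bar
loess: 1701 kg/m³ × 9.80665 m/s² × 319 m = 5.321×10^6 Pa = 53.21 bar
alluvium: 1929 kg/m³ × 9.80665 m/s² × 420 m = 7.945×10^6 Pa = 79.45 bar
basalt: 2942 kg/m³ × 9.80665 m/s² × 1185 m = 3.419×10^7 Pa = 341.9 bar
Total = 34.07 + 92.02 + 53.21 + 79.45 + 341.9 = 600.64 bar

600 bar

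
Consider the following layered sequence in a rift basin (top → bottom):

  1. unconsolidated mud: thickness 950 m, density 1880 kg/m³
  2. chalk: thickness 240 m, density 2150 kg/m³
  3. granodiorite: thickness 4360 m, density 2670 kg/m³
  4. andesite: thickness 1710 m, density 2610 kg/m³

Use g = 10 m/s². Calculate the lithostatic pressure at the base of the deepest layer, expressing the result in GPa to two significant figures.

unconsolidated mud: 1880 kg/m³ × 10 m/s² × 950 m = 1.786×10^7 Pa = 0.01786 GPa
chalk: 2150 kg/m³ × 10 m/s² × 240 m = 5.160×10^6 Pa = 5.160×10^-3 GPa
granodiorite: 2670 kg/m³ × 10 m/s² × 4360 m = 1.164×10^8 Pa = 0.1164 GPa
andesite: 2610 kg/m³ × 10 m/s² × 1710 m = 4.463×10^7 Pa = 0.04463 GPa
Total = 0.01786 + 5.160×10^-3 + 0.1164 + 0.04463 = 0.18406 GPa

0.18 GPa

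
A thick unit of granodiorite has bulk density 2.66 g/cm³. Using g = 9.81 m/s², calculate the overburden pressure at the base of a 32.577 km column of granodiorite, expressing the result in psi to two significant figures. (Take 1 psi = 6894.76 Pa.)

granodiorite: 2660 kg/m³ × 9.81 m/s² × 32577 m = 8.501×10^8 Pa = 1.233×10^5 psi

120000 psi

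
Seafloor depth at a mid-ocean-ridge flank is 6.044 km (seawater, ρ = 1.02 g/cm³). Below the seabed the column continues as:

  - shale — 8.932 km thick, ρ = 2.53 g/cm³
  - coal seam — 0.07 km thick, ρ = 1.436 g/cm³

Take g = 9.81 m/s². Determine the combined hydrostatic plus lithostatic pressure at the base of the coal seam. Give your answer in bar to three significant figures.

seawater: 1020 kg/m³ × 9.81 m/s² × 6044 m = 6.048×10^7 Pa = 604.8 bar
shale: 2530 kg/m³ × 9.81 m/s² × 8932 m = 2.217×10^8 Pa = 2217 bar
coal seam: 1436 kg/m³ × 9.81 m/s² × 70 m = 9.861×10^5 Pa = 9.861 bar
Total = 604.8 + 2217 + 9.861 = 2831.5 bar

2830 bar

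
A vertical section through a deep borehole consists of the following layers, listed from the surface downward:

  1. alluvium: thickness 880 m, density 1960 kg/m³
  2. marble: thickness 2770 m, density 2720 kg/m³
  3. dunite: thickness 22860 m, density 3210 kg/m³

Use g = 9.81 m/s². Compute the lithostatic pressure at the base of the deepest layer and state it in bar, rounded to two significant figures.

alluvium: 1960 kg/m³ × 9.81 m/s² × 880 m = 1.692×10^7 Pa = 169.2 bar
marble: 2720 kg/m³ × 9.81 m/s² × 2770 m = 7.391×10^7 Pa = 739.1 bar
dunite: 3210 kg/m³ × 9.81 m/s² × 22860 m = 7.199×10^8 Pa = 7199 bar
Total = 169.2 + 739.1 + 7199 = 8107.0 bar

8100 bar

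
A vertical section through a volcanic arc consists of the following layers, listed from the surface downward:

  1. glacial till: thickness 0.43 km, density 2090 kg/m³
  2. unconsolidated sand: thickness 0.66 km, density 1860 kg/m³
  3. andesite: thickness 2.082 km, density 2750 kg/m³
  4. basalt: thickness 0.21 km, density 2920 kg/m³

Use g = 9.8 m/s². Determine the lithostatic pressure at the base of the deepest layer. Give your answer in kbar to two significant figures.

glacial till: 2090 kg/m³ × 9.8 m/s² × 430 m = 8.807×10^6 Pa = 0.08807 kbar
unconsolidated sand: 1860 kg/m³ × 9.8 m/s² × 660 m = 1.203×10^7 Pa = 0.1203 kbar
andesite: 2750 kg/m³ × 9.8 m/s² × 2082 m = 5.611×10^7 Pa = 0.5611 kbar
basalt: 2920 kg/m³ × 9.8 m/s² × 210 m = 6.009×10^6 Pa = 0.06009 kbar
Total = 0.08807 + 0.1203 + 0.5611 + 0.06009 = 0.82957 kbar

0.83 kbar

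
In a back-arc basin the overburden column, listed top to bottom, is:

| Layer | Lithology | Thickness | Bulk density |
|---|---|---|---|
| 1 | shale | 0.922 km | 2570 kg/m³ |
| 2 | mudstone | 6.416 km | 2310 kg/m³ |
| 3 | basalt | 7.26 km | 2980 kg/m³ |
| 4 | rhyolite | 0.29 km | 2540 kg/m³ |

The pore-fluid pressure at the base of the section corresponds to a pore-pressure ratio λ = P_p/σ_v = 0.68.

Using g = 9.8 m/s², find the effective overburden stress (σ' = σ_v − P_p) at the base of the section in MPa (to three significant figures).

124 MPa

Overburden (lithostatic) stress σ_v:
shale: 2570 kg/m³ × 9.8 m/s² × 922 m = 2.322×10^7 Pa = 23.22 MPa
mudstone: 2310 kg/m³ × 9.8 m/s² × 6416 m = 1.452×10^8 Pa = 145.2 MPa
basalt: 2980 kg/m³ × 9.8 m/s² × 7260 m = 2.120×10^8 Pa = 212.0 MPa
rhyolite: 2540 kg/m³ × 9.8 m/s² × 290 m = 7.219×10^6 Pa = 7.219 MPa
Total = 23.22 + 145.2 + 212.0 + 7.219 = 387.71 MPa
Pore pressure P_p = λ·σ_v = 0.68 × 387.7 MPa = 263.6 MPa
Effective stress σ' = σ_v − P_p = 387.7 − 263.6 = 124.07 MPa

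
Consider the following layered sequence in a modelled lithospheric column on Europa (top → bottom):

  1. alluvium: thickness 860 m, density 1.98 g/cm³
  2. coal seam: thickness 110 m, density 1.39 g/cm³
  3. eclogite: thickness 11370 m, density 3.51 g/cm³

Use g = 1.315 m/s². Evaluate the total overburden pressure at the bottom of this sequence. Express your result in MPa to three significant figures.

54.9 MPa

alluvium: 1980 kg/m³ × 1.315 m/s² × 860 m = 2.239×10^6 Pa = 2.239 MPa
coal seam: 1390 kg/m³ × 1.315 m/s² × 110 m = 2.011×10^5 Pa = 0.2011 MPa
eclogite: 3510 kg/m³ × 1.315 m/s² × 11370 m = 5.248×10^7 Pa = 52.48 MPa
Total = 2.239 + 0.2011 + 52.48 = 54.920 MPa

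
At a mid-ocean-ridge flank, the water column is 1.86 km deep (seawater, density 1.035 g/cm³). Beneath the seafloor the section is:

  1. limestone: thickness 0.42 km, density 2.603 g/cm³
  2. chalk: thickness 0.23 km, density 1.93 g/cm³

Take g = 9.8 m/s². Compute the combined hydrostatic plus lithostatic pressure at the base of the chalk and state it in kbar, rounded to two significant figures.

seawater: 1035 kg/m³ × 9.8 m/s² × 1860 m = 1.887×10^7 Pa = 0.1887 kbar
limestone: 2603 kg/m³ × 9.8 m/s² × 420 m = 1.071×10^7 Pa = 0.1071 kbar
chalk: 1930 kg/m³ × 9.8 m/s² × 230 m = 4.350×10^6 Pa = 0.04350 kbar
Total = 0.1887 + 0.1071 + 0.04350 = 0.33930 kbar

0.34 kbar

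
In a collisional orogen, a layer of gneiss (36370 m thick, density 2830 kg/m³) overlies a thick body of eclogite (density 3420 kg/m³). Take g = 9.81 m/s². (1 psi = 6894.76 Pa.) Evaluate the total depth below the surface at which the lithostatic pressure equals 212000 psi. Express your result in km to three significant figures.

Pressure at base of upper layers: 2830×9.81×36370 = 1.010×10^9 Pa = 1.464×10^5 psi
Remaining pressure to be supplied by eclogite: 1.462×10^9 − 1.010×10^9 = 4.520×10^8 Pa
Additional depth in eclogite = 4.520×10^8 Pa / (3420 kg/m³ × 9.81 m/s²) = 13472 m
Total depth = 36370 m + 13472 m = 49842 m
= 49.842 km

49.8 km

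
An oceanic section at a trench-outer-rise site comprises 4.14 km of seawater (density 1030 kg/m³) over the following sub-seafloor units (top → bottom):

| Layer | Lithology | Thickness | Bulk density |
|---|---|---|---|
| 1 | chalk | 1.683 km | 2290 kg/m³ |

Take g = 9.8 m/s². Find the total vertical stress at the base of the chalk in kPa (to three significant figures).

seawater: 1030 kg/m³ × 9.8 m/s² × 4140 m = 4.179×10^7 Pa = 41789 kPa
chalk: 2290 kg/m³ × 9.8 m/s² × 1683 m = 3.777×10^7 Pa = 37770 kPa
Total = 41789 + 37770 = 79559 kPa

79600 kPa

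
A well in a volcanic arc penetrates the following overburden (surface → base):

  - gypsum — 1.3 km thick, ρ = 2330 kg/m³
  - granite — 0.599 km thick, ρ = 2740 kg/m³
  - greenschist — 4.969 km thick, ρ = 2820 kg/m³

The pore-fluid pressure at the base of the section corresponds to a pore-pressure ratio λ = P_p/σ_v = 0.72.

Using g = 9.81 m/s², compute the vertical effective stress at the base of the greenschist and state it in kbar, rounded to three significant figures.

Overburden (lithostatic) stress σ_v:
gypsum: 2330 kg/m³ × 9.81 m/s² × 1300 m = 2.971×10^7 Pa = 29.71 MPa
granite: 2740 kg/m³ × 9.81 m/s² × 599 m = 1.610×10^7 Pa = 16.10 MPa
greenschist: 2820 kg/m³ × 9.81 m/s² × 4969 m = 1.375×10^8 Pa = 137.5 MPa
Total = 29.71 + 16.10 + 137.5 = 183.28 MPa
Pore pressure P_p = λ·σ_v = 0.72 × 183.3 MPa = 132.0 MPa
Effective stress σ' = σ_v − P_p = 183.3 − 132.0 = 51.318 MPa = 0.51318 kbar

0.513 kbar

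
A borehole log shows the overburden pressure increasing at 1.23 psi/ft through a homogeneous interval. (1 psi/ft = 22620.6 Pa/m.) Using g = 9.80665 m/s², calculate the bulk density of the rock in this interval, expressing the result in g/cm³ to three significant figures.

2.84 g/cm³

ρ = (dP/dz)/g = 1.23 psi/ft / 9.80665 m/s² = 27823 Pa/m / 9.80665 m/s² = 2837.2 kg/m³
= 2.837 g/cm³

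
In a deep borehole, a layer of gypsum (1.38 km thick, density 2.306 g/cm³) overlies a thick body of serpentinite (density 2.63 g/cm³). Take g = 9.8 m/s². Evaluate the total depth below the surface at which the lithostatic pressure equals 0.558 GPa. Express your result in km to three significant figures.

21.8 km

Pressure at base of upper layers: 2306×9.8×1380 = 3.119×10^7 Pa = 0.03119 GPa
Remaining pressure to be supplied by serpentinite: 5.580×10^8 − 3.119×10^7 = 5.268×10^8 Pa
Additional depth in serpentinite = 5.268×10^8 Pa / (2630 kg/m³ × 9.8 m/s²) = 20440 m
Total depth = 1380 m + 20440 m = 21820 m
= 21.820 km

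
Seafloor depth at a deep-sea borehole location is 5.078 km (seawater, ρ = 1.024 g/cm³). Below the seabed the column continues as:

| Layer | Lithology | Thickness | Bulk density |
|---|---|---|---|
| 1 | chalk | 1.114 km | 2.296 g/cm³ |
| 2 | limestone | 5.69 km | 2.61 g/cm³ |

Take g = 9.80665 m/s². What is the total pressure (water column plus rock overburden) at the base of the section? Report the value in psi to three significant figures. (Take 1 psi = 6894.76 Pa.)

seawater: 1024 kg/m³ × 9.80665 m/s² × 5078 m = 5.099×10^7 Pa = 7396 psi
chalk: 2296 kg/m³ × 9.80665 m/s² × 1114 m = 2.508×10^7 Pa = 3638 psi
limestone: 2610 kg/m³ × 9.80665 m/s² × 5690 m = 1.456×10^8 Pa = 21123 psi
Total = 7396 + 3638 + 21123 = 32157 psi

32200 psi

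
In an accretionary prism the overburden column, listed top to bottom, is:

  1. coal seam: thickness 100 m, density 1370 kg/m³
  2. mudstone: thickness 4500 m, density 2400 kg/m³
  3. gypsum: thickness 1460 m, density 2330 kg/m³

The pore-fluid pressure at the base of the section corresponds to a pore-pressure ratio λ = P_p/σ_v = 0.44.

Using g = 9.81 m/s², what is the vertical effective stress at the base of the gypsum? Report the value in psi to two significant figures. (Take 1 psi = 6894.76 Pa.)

Overburden (lithostatic) stress σ_v:
coal seam: 1370 kg/m³ × 9.81 m/s² × 100 m = 1.344×10^6 Pa = 1.344 MPa
mudstone: 2400 kg/m³ × 9.81 m/s² × 4500 m = 1.059×10^8 Pa = 105.9 MPa
gypsum: 2330 kg/m³ × 9.81 m/s² × 1460 m = 3.337×10^7 Pa = 33.37 MPa
Total = 1.344 + 105.9 + 33.37 = 140.66 MPa
Pore pressure P_p = λ·σ_v = 0.44 × 140.7 MPa = 61.89 MPa
Effective stress σ' = σ_v − P_p = 140.7 − 61.89 = 78.772 MPa = 11425 psi

11000 psi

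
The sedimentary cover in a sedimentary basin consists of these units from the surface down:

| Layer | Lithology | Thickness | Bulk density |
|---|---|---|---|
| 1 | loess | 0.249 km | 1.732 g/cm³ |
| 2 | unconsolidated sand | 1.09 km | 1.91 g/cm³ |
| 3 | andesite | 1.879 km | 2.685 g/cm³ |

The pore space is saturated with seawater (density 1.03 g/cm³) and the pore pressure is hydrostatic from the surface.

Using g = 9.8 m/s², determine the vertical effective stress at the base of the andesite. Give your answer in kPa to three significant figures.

41600 kPa

Overburden (lithostatic) stress σ_v:
loess: 1732 kg/m³ × 9.8 m/s² × 249 m = 4.226×10^6 Pa = 4.226 MPa
unconsolidated sand: 1910 kg/m³ × 9.8 m/s² × 1090 m = 2.040×10^7 Pa = 20.40 MPa
andesite: 2685 kg/m³ × 9.8 m/s² × 1879 m = 4.944×10^7 Pa = 49.44 MPa
Total = 4.226 + 20.40 + 49.44 = 74.071 MPa
Pore pressure P_p = 1030 kg/m³ × 9.8 m/s² × 3218 m = 3.248×10^7 Pa = 32.48 MPa
Effective stress σ' = σ_v − P_p = 74.07 − 32.48 = 41.589 MPa = 41589 kPa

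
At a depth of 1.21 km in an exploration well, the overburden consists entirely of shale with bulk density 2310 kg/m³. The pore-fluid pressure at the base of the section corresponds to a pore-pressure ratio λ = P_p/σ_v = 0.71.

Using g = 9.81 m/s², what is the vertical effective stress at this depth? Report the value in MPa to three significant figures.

Overburden (lithostatic) stress σ_v:
shale: 2310 kg/m³ × 9.81 m/s² × 1210 m = 2.742×10^7 Pa = 27.42 MPa
Pore pressure P_p = λ·σ_v = 0.71 × 27.42 MPa = 19.47 MPa
Effective stress σ' = σ_v − P_p = 27.42 − 19.47 = 7.9518 MPa

7.95 MPa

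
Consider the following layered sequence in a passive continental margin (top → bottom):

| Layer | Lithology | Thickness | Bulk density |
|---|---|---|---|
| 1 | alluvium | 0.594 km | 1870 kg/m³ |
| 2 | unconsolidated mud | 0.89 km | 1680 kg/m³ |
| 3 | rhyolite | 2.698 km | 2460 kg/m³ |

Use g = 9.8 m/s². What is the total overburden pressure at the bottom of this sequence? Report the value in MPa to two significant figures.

91 MPa

alluvium: 1870 kg/m³ × 9.8 m/s² × 594 m = 1.089×10^7 Pa = 10.89 MPa
unconsolidated mud: 1680 kg/m³ × 9.8 m/s² × 890 m = 1.465×10^7 Pa = 14.65 MPa
rhyolite: 2460 kg/m³ × 9.8 m/s² × 2698 m = 6.504×10^7 Pa = 65.04 MPa
Total = 10.89 + 14.65 + 65.04 = 90.582 MPa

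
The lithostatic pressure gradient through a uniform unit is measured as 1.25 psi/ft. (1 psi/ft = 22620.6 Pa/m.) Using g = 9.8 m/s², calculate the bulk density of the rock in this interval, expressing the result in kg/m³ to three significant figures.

ρ = (dP/dz)/g = 1.25 psi/ft / 9.8 m/s² = 28276 Pa/m / 9.8 m/s² = 2885.3 kg/m³

2890 kg/m³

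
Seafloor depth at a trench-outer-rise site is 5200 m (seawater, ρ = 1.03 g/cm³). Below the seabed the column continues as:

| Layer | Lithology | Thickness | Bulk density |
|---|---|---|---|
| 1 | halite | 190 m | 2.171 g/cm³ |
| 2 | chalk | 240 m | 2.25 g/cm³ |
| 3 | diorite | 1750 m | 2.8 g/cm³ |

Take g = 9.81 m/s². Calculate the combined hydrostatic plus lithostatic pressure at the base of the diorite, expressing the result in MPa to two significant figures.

110 MPa

seawater: 1030 kg/m³ × 9.81 m/s² × 5200 m = 5.254×10^7 Pa = 52.54 MPa
halite: 2171 kg/m³ × 9.81 m/s² × 190 m = 4.047×10^6 Pa = 4.047 MPa
chalk: 2250 kg/m³ × 9.81 m/s² × 240 m = 5.297×10^6 Pa = 5.297 MPa
diorite: 2800 kg/m³ × 9.81 m/s² × 1750 m = 4.807×10^7 Pa = 48.07 MPa
Total = 52.54 + 4.047 + 5.297 + 48.07 = 109.96 MPa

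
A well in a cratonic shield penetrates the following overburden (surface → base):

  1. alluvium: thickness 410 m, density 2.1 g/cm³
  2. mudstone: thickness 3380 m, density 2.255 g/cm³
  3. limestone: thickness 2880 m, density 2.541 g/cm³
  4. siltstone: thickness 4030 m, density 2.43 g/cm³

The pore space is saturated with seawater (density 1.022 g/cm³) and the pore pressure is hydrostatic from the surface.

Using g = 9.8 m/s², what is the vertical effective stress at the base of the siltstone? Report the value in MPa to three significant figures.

144 MPa

Overburden (lithostatic) stress σ_v:
alluvium: 2100 kg/m³ × 9.8 m/s² × 410 m = 8.438×10^6 Pa = 8.438 MPa
mudstone: 2255 kg/m³ × 9.8 m/s² × 3380 m = 7.469×10^7 Pa = 74.69 MPa
limestone: 2541 kg/m³ × 9.8 m/s² × 2880 m = 7.172×10^7 Pa = 71.72 MPa
siltstone: 2430 kg/m³ × 9.8 m/s² × 4030 m = 9.597×10^7 Pa = 95.97 MPa
Total = 8.438 + 74.69 + 71.72 + 95.97 = 250.82 MPa
Pore pressure P_p = 1022 kg/m³ × 9.8 m/s² × 10700 m = 1.072×10^8 Pa = 107.2 MPa
Effective stress σ' = σ_v − P_p = 250.8 − 107.2 = 143.65 MPa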